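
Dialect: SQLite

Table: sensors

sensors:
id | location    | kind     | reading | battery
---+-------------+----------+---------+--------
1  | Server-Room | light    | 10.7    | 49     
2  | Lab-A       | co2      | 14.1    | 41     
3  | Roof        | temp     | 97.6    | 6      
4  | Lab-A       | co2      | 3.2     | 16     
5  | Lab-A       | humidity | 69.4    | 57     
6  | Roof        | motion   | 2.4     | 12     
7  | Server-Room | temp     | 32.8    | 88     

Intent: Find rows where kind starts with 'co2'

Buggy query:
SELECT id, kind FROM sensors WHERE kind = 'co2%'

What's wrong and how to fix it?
Bug: Wildcards only work with LIKE; '=' treats '%' as a literal character

Fix: Use LIKE for wildcard pattern matching

Corrected query:
SELECT id, kind FROM sensors WHERE kind LIKE 'co2%'

Result:
id | kind
---+-----
2  | co2 
4  | co2 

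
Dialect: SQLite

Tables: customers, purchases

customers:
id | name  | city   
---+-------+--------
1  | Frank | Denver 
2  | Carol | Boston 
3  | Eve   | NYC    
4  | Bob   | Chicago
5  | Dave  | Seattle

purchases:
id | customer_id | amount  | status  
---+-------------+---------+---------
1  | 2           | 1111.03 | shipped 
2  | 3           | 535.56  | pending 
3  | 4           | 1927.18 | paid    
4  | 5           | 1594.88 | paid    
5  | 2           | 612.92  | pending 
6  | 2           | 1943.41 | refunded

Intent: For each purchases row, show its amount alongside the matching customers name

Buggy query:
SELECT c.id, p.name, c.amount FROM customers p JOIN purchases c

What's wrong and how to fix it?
Bug: Missing join condition: each purchases row is matched to all customers rows instead of just its own

Fix: Specify the join condition linking the foreign key to the parent id

Corrected query:
SELECT c.id, p.name, c.amount FROM customers p JOIN purchases c ON c.customer_id = p.id

Result:
id | name  | amount 
---+-------+--------
1  | Carol | 1111.03
2  | Eve   | 535.56 
3  | Bob   | 1927.18
4  | Dave  | 1594.88
5  | Carol | 612.92 
6  | Carol | 1943.41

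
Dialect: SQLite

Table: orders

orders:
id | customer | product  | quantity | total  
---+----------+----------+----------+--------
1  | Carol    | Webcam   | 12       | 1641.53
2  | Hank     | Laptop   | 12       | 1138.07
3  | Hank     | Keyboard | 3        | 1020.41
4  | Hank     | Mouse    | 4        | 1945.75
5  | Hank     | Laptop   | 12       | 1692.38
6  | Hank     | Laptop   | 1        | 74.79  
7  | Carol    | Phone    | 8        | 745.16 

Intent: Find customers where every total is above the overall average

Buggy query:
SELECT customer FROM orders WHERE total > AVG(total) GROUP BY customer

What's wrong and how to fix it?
Bug: WHERE evaluates per row before aggregation, so AVG() is unavailable

Fix: Compute the overall average in a scalar subquery and compare each group's MIN against it in HAVING

Corrected query:
SELECT customer FROM orders GROUP BY customer HAVING MIN(total) > (SELECT AVG(total) FROM orders)

Result:
(no rows)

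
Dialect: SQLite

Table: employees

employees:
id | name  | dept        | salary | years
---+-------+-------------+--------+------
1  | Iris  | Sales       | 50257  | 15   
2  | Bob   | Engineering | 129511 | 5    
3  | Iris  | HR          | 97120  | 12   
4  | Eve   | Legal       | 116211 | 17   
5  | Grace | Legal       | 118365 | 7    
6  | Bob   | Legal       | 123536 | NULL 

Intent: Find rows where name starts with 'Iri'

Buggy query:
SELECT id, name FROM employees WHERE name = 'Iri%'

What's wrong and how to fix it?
Bug: Wildcards only work with LIKE; '=' treats '%' as a literal character

Fix: Replace '=' with LIKE so 'Iri%' is treated as a pattern

Corrected query:
SELECT id, name FROM employees WHERE name LIKE 'Iri%'

Result:
id | name
---+-----
1  | Iris
3  | Iris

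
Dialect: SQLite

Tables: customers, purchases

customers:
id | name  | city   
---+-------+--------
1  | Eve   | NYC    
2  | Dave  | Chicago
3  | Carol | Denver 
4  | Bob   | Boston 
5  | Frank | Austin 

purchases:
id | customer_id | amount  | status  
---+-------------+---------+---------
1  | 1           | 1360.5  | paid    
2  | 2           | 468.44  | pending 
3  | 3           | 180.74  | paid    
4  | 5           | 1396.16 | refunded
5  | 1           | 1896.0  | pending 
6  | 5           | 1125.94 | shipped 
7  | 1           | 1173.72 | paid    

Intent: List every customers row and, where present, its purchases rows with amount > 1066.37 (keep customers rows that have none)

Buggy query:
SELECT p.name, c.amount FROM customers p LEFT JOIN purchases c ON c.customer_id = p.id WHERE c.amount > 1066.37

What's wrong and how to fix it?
Bug: Filtering c.amount in WHERE discards the NULL rows produced by LEFT JOIN, turning it into an inner join

Fix: Put 'c.amount > 1066.37' in the JOIN's ON clause instead of WHERE

Corrected query:
SELECT p.name, c.amount FROM customers p LEFT JOIN purchases c ON c.customer_id = p.id AND c.amount > 1066.37

Result:
name  | amount 
------+--------
Eve   | 1173.72
Eve   | 1360.5 
Eve   | 1896   
Dave  | NULL   
Carol | NULL   
Bob   | NULL   
Frank | 1125.94
Frank | 1396.16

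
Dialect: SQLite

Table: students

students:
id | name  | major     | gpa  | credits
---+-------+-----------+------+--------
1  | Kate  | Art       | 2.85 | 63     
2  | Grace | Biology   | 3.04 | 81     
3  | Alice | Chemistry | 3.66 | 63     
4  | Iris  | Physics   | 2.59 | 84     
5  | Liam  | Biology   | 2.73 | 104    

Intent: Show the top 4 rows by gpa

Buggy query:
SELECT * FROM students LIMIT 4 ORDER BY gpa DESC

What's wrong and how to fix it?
Bug: ORDER BY cannot follow LIMIT; LIMIT is the final clause

Fix: Sort with ORDER BY, then apply LIMIT

Corrected query:
SELECT * FROM students ORDER BY gpa DESC LIMIT 4

Result:
id | name  | major     | gpa  | credits
---+-------+-----------+------+--------
3  | Alice | Chemistry | 3.66 | 63     
2  | Grace | Biology   | 3.04 | 81     
1  | Kate  | Art       | 2.85 | 63     
5  | Liam  | Biology   | 2.73 | 104    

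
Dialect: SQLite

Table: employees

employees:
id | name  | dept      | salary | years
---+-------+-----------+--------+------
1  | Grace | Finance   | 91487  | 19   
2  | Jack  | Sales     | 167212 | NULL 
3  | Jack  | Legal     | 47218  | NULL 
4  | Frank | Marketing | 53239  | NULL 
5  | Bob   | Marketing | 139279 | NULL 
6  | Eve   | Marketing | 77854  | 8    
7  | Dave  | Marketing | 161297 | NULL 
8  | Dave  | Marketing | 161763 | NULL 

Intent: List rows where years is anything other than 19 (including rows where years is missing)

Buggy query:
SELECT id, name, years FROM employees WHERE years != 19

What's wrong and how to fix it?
Bug: Inequality against NULL is unknown, not true; rows with NULL are dropped

Fix: Add an explicit OR years IS NULL to include the missing-value rows

Corrected query:
SELECT id, name, years FROM employees WHERE years != 19 OR years IS NULL

Result:
id | name  | years
---+-------+------
2  | Jack  | NULL 
3  | Jack  | NULL 
4  | Frank | NULL 
5  | Bob   | NULL 
6  | Eve   | 8    
7  | Dave  | NULL 
8  | Dave  | NULL 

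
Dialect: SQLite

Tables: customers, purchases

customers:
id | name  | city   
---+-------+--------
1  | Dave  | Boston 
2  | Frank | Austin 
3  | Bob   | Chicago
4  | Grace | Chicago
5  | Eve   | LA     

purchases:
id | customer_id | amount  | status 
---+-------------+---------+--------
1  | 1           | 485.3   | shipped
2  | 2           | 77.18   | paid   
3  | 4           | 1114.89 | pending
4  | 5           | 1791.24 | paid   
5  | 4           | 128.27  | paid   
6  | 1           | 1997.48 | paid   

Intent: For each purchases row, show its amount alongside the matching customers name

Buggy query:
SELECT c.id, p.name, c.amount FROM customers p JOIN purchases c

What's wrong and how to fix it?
Bug: JOIN with no ON clause produces a cartesian product; every purchases row pairs with every customers row

Fix: Add ON c.customer_id = p.id to the JOIN

Corrected query:
SELECT c.id, p.name, c.amount FROM customers p JOIN purchases c ON c.customer_id = p.id

Result:
id | name  | amount 
---+-------+--------
1  | Dave  | 485.3  
2  | Frank | 77.18  
3  | Grace | 1114.89
4  | Eve   | 1791.24
5  | Grace | 128.27 
6  | Dave  | 1997.48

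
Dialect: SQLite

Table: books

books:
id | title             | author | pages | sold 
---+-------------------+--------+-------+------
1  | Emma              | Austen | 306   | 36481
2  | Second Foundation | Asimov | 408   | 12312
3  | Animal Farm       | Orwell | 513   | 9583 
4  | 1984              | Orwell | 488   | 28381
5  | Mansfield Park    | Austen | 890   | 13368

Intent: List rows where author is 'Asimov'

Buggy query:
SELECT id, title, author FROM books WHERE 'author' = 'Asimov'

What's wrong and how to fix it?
Bug: Single quotes denote string literals in SQL; the column name is being compared as a constant string

Fix: Reference the column as author without single quotes

Corrected query:
SELECT id, title, author FROM books WHERE author = 'Asimov'

Result:
id | title             | author
---+-------------------+-------
2  | Second Foundation | Asimov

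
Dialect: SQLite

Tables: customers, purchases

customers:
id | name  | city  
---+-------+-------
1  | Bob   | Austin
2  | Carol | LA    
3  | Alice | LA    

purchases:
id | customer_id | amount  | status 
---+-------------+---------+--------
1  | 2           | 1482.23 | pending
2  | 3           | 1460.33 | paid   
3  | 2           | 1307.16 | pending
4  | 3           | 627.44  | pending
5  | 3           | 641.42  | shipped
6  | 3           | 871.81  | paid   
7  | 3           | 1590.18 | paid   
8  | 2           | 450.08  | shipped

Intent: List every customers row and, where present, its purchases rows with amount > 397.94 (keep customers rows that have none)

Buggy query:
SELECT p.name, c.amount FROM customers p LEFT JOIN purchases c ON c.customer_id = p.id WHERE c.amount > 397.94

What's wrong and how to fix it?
Bug: Filtering c.amount in WHERE discards the NULL rows produced by LEFT JOIN, turning it into an inner join

Fix: Put 'c.amount > 397.94' in the JOIN's ON clause instead of WHERE

Corrected query:
SELECT p.name, c.amount FROM customers p LEFT JOIN purchases c ON c.customer_id = p.id AND c.amount > 397.94

Result:
name  | amount 
------+--------
Bob   | NULL   
Carol | 450.08 
Carol | 1307.16
Carol | 1482.23
Alice | 627.44 
Alice | 641.42 
Alice | 871.81 
Alice | 1460.33
Alice | 1590.18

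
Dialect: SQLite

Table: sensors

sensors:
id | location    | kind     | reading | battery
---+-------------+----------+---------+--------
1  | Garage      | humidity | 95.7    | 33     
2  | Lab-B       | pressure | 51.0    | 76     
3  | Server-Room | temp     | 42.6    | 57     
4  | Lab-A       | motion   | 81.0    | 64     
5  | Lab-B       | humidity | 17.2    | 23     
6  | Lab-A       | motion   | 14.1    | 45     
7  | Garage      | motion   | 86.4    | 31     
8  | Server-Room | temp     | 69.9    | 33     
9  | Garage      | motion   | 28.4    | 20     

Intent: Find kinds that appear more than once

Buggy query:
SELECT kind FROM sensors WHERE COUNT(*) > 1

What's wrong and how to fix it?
Bug: COUNT(*) is an aggregate and cannot be used in WHERE

Fix: GROUP BY kind, then filter groups with HAVING COUNT(*) > 1

Corrected query:
SELECT kind FROM sensors GROUP BY kind HAVING COUNT(*) > 1

Result:
kind    
--------
humidity
motion  
temp    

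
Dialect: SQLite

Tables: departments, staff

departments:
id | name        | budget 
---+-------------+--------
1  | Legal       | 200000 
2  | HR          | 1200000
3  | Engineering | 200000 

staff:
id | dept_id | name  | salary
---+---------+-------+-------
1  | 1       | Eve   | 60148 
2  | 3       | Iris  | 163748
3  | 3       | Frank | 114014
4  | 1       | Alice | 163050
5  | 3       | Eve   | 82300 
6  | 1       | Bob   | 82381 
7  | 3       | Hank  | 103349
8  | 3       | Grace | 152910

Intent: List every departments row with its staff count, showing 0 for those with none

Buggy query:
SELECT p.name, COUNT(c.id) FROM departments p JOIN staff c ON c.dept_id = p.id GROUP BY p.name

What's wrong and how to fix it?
Bug: INNER JOIN drops departments rows that have no matching staff rows

Fix: Use LEFT JOIN so parents without children still appear (COUNT(c.id) gives 0)

Corrected query:
SELECT p.name, COUNT(c.id) FROM departments p LEFT JOIN staff c ON c.dept_id = p.id GROUP BY p.name

Result:
name        | COUNT(c.id)
------------+------------
Engineering | 5          
HR          | 0          
Legal       | 3          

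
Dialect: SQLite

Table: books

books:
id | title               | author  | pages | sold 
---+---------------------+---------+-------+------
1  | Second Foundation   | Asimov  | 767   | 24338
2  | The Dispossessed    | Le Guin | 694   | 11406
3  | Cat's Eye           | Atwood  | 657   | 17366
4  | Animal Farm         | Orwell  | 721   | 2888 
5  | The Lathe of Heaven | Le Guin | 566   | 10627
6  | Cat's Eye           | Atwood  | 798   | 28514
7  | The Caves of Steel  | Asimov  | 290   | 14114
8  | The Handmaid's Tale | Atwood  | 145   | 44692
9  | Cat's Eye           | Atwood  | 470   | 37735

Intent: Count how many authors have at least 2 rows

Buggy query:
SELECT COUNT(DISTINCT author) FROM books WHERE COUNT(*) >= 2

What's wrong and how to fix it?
Bug: COUNT(*) cannot appear in WHERE; the per-group count doesn't exist yet

Fix: Group first with HAVING COUNT(*) >= 2, then COUNT the resulting groups

Corrected query:
SELECT COUNT(*) FROM (SELECT author FROM books GROUP BY author HAVING COUNT(*) >= 2)

Result:
COUNT(*)
--------
3       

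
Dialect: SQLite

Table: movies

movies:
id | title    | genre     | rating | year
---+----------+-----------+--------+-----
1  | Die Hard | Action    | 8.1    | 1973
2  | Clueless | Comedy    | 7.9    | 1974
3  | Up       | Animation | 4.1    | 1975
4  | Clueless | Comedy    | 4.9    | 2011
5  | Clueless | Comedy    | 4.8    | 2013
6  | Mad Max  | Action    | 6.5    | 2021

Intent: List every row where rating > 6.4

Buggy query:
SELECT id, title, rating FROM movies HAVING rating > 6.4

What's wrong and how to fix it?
Bug: This is a non-aggregate query (no GROUP BY, no aggregates), so in SQLite the HAVING clause is invalid here; a row-level condition belongs in WHERE

Fix: Replace HAVING with WHERE since the condition applies to individual rows

Corrected query:
SELECT id, title, rating FROM movies WHERE rating > 6.4

Result:
id | title    | rating
---+----------+-------
1  | Die Hard | 8.1   
2  | Clueless | 7.9   
6  | Mad Max  | 6.5   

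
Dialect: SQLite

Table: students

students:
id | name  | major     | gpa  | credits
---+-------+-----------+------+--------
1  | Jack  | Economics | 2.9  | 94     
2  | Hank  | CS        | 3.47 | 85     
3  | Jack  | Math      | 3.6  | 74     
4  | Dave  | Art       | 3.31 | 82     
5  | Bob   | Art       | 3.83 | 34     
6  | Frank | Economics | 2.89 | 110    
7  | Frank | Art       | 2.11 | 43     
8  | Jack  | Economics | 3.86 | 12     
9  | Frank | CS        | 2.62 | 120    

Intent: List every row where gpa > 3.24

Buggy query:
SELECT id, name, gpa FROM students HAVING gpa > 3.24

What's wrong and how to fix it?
Bug: This is a non-aggregate query (no GROUP BY, no aggregates), so in SQLite the HAVING clause is invalid here; a row-level condition belongs in WHERE

Fix: Replace HAVING with WHERE since the condition applies to individual rows

Corrected query:
SELECT id, name, gpa FROM students WHERE gpa > 3.24

Result:
id | name | gpa 
---+------+-----
2  | Hank | 3.47
3  | Jack | 3.6 
4  | Dave | 3.31
5  | Bob  | 3.83
8  | Jack | 3.86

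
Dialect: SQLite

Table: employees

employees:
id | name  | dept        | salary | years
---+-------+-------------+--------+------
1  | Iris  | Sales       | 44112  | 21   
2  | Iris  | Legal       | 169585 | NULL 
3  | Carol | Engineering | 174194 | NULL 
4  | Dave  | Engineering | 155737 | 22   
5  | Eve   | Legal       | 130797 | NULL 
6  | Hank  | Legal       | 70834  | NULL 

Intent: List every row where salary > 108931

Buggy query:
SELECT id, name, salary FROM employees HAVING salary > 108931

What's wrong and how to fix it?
Bug: This is a non-aggregate query (no GROUP BY, no aggregates), so in SQLite the HAVING clause is invalid here; a row-level condition belongs in WHERE

Fix: Use WHERE for row-level filtering

Corrected query:
SELECT id, name, salary FROM employees WHERE salary > 108931

Result:
id | name  | salary
---+-------+-------
2  | Iris  | 169585
3  | Carol | 174194
4  | Dave  | 155737
5  | Eve   | 130797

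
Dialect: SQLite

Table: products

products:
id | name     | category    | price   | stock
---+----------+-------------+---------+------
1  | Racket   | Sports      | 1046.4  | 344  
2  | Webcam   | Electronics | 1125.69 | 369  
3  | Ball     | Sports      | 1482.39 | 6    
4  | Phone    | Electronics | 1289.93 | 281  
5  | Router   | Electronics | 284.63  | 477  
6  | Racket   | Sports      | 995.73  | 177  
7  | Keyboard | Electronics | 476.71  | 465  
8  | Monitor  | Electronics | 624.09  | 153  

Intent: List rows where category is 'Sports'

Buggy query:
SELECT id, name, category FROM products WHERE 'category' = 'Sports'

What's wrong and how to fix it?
Bug: Single quotes denote string literals in SQL; the column name is being compared as a constant string

Fix: Reference the column as category without single quotes

Corrected query:
SELECT id, name, category FROM products WHERE category = 'Sports'

Result:
id | name   | category
---+--------+---------
1  | Racket | Sports  
3  | Ball   | Sports  
6  | Racket | Sports  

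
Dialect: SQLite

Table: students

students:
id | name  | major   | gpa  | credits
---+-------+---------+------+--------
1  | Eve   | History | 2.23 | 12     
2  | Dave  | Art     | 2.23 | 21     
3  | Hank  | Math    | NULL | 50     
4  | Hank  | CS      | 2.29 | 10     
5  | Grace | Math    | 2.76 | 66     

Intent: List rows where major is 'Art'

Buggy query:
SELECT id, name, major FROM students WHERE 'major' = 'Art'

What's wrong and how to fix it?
Bug: Single quotes denote string literals in SQL; the column name is being compared as a constant string

Fix: Reference the column as major without single quotes

Corrected query:
SELECT id, name, major FROM students WHERE major = 'Art'

Result:
id | name | major
---+------+------
2  | Dave | Art  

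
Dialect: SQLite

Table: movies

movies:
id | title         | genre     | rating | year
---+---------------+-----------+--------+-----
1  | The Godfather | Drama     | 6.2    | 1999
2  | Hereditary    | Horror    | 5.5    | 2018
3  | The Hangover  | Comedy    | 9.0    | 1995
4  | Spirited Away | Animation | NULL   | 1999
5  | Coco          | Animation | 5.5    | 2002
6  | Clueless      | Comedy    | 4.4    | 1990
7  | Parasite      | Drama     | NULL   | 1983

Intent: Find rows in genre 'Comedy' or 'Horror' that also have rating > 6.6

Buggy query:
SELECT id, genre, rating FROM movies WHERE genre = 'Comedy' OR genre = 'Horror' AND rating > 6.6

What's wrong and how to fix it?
Bug: AND binds tighter than OR, so this parses as genre = 'Comedy' OR (genre = 'Horror' AND rating > 6.6)

Fix: Add parentheses around the OR so the AND applies to both alternatives

Corrected query:
SELECT id, genre, rating FROM movies WHERE (genre = 'Comedy' OR genre = 'Horror') AND rating > 6.6

Result:
id | genre  | rating
---+--------+-------
3  | Comedy | 9     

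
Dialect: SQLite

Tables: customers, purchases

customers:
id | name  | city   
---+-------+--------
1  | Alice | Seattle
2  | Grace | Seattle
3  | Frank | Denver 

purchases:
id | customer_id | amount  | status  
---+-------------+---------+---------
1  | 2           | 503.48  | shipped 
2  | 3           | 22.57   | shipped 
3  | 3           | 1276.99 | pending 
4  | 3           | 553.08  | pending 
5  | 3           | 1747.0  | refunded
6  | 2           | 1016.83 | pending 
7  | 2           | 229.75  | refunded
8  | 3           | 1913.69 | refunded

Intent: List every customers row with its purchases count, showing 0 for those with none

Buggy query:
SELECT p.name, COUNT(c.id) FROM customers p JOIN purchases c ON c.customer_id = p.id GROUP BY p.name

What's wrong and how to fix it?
Bug: An inner join excludes parents with zero children

Fix: Use LEFT JOIN so parents without children still appear (COUNT(c.id) gives 0)

Corrected query:
SELECT p.name, COUNT(c.id) FROM customers p LEFT JOIN purchases c ON c.customer_id = p.id GROUP BY p.name

Result:
name  | COUNT(c.id)
------+------------
Alice | 0          
Frank | 5          
Grace | 3          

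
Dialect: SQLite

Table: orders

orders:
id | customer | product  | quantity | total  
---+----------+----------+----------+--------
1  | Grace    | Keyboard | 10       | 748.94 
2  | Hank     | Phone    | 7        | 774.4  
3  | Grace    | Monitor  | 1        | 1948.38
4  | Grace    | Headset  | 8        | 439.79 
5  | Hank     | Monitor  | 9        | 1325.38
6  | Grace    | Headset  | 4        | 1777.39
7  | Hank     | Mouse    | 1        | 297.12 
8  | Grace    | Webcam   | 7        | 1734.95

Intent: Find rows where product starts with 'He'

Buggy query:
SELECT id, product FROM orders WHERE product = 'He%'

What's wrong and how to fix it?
Bug: '=' compares the literal string including the % character; pattern matching needs LIKE

Fix: Replace '=' with LIKE so 'He%' is treated as a pattern

Corrected query:
SELECT id, product FROM orders WHERE product LIKE 'He%'

Result:
id | product
---+--------
4  | Headset
6  | Headset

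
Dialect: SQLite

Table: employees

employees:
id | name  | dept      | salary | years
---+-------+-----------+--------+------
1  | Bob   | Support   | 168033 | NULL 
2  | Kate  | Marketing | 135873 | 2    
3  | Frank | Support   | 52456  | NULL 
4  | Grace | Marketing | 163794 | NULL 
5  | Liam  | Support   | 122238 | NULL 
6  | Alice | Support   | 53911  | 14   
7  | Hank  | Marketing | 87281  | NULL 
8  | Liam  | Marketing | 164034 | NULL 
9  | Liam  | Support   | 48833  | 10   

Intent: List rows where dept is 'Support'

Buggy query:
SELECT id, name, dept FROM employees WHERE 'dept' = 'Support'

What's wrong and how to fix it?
Bug: Single quotes denote string literals in SQL; the column name is being compared as a constant string

Fix: Remove the quotes around the column name (or use double quotes for an identifier)

Corrected query:
SELECT id, name, dept FROM employees WHERE dept = 'Support'

Result:
id | name  | dept   
---+-------+--------
1  | Bob   | Support
3  | Frank | Support
5  | Liam  | Support
6  | Alice | Support
9  | Liam  | Support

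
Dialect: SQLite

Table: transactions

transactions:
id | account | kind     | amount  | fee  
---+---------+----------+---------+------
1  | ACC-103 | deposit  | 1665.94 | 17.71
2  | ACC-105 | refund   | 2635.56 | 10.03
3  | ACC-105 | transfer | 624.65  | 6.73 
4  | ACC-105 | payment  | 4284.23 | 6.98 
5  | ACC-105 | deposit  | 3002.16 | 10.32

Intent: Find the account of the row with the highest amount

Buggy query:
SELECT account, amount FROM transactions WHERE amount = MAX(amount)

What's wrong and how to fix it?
Bug: WHERE is evaluated per row; an aggregate over the whole table isn't defined there

Fix: Wrap MAX in a scalar subquery so WHERE compares against a single value

Corrected query:
SELECT account, amount FROM transactions WHERE amount = (SELECT MAX(amount) FROM transactions)

Result:
account | amount 
--------+--------
ACC-105 | 4284.23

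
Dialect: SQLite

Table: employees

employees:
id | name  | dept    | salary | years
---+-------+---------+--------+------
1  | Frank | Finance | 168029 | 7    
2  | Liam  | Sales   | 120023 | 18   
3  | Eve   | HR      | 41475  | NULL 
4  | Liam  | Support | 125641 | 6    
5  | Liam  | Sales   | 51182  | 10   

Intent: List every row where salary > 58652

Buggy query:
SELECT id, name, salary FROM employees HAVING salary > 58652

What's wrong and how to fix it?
Bug: This is a non-aggregate query (no GROUP BY, no aggregates), so in SQLite the HAVING clause is invalid here; a row-level condition belongs in WHERE

Fix: Use WHERE for row-level filtering

Corrected query:
SELECT id, name, salary FROM employees WHERE salary > 58652

Result:
id | name  | salary
---+-------+-------
1  | Frank | 168029
2  | Liam  | 120023
4  | Liam  | 125641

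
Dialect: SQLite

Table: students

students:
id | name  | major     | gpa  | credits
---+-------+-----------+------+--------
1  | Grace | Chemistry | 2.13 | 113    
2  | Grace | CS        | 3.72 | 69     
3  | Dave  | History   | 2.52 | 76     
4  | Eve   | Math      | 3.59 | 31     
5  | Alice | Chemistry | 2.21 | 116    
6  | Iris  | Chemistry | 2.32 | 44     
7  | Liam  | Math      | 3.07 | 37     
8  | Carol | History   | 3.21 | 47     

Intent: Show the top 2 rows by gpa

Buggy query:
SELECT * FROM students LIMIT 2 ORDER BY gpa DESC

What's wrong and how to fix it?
Bug: LIMIT must come after ORDER BY

Fix: Swap the clauses: ORDER BY first, then LIMIT

Corrected query:
SELECT * FROM students ORDER BY gpa DESC LIMIT 2

Result:
id | name  | major | gpa  | credits
---+-------+-------+------+--------
2  | Grace | CS    | 3.72 | 69     
4  | Eve   | Math  | 3.59 | 31     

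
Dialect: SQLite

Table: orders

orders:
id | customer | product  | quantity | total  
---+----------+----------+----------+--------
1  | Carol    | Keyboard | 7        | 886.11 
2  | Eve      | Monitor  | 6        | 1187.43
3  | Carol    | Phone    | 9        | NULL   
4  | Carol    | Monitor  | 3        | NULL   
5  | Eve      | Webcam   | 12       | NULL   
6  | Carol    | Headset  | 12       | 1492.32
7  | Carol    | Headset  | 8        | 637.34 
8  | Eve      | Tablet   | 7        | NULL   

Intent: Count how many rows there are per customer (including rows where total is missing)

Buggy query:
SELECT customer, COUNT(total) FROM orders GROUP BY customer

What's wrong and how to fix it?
Bug: COUNT(total) skips NULLs, so groups with missing total are undercounted

Fix: Use COUNT(*) to count all rows regardless of NULL

Corrected query:
SELECT customer, COUNT(*) FROM orders GROUP BY customer

Result:
customer | COUNT(*)
---------+---------
Carol    | 5       
Eve      | 3       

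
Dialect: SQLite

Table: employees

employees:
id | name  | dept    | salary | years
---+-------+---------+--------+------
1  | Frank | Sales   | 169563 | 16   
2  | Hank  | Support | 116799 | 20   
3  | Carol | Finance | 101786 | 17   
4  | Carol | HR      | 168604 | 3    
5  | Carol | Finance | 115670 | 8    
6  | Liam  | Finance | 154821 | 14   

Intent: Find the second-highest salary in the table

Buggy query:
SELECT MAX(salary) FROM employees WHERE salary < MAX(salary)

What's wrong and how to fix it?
Bug: The inner MAX is an aggregate inside WHERE, which is not allowed

Fix: Put the inner MAX in a scalar subquery

Corrected query:
SELECT MAX(salary) FROM employees WHERE salary < (SELECT MAX(salary) FROM employees)

Result:
MAX(salary)
-----------
168604     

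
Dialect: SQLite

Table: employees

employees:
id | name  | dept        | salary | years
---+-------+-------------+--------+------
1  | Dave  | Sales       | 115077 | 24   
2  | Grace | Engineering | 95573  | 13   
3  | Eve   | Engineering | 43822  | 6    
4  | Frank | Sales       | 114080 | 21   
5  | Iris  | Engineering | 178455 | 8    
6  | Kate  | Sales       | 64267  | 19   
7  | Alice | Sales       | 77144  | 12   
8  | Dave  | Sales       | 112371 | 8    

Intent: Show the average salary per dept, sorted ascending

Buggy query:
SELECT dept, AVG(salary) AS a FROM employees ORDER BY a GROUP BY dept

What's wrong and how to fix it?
Bug: ORDER BY appears before GROUP BY; SQL clause order requires GROUP BY first

Fix: Reorder: SELECT … FROM … GROUP BY … ORDER BY …

Corrected query:
SELECT dept, AVG(salary) AS a FROM employees GROUP BY dept ORDER BY a

Result:
dept        | a      
------------+--------
Sales       | 96587.8
Engineering | 105950 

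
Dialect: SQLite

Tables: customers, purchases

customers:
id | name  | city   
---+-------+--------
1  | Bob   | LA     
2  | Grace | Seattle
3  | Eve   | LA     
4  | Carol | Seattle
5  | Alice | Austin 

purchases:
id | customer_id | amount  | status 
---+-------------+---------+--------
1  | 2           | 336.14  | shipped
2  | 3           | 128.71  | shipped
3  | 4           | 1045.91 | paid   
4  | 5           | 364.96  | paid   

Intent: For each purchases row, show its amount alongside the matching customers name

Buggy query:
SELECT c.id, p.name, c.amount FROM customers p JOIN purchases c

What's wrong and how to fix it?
Bug: JOIN with no ON clause produces a cartesian product; every purchases row pairs with every customers row

Fix: Specify the join condition linking the foreign key to the parent id

Corrected query:
SELECT c.id, p.name, c.amount FROM customers p JOIN purchases c ON c.customer_id = p.id

Result:
id | name  | amount 
---+-------+--------
1  | Grace | 336.14 
2  | Eve   | 128.71 
3  | Carol | 1045.91
4  | Alice | 364.96 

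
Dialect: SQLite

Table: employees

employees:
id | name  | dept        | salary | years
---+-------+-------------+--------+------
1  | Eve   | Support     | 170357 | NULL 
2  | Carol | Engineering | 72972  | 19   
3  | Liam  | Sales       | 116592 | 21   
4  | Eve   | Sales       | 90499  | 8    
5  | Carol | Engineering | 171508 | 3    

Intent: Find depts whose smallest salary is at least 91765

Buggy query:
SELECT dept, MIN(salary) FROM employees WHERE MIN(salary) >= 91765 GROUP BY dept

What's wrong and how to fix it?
Bug: MIN() in WHERE is a misuse of aggregate

Fix: Use HAVING for the per-group MIN condition

Corrected query:
SELECT dept, MIN(salary) FROM employees GROUP BY dept HAVING MIN(salary) >= 91765

Result:
dept    | MIN(salary)
--------+------------
Support | 170357     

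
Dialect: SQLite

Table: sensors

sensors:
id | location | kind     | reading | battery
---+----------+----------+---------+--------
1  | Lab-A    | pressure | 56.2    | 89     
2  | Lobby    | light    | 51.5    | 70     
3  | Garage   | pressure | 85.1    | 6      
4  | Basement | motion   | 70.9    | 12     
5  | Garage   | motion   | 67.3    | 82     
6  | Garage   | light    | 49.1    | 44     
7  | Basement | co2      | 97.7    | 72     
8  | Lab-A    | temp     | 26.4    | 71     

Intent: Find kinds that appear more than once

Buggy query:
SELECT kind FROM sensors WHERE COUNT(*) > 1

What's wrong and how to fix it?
Bug: WHERE can't reference COUNT(*); aggregates are computed after WHERE

Fix: GROUP BY kind, then filter groups with HAVING COUNT(*) > 1

Corrected query:
SELECT kind FROM sensors GROUP BY kind HAVING COUNT(*) > 1

Result:
kind    
--------
light   
motion  
pressure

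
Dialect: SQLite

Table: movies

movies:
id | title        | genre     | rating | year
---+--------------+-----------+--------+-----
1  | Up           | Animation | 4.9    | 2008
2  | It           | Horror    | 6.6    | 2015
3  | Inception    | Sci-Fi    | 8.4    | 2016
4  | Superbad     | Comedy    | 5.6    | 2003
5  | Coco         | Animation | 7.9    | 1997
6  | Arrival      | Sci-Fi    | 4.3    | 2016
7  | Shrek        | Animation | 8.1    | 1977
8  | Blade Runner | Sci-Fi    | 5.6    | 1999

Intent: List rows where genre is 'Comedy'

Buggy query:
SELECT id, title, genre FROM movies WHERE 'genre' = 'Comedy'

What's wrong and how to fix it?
Bug: Single quotes denote string literals in SQL; the column name is being compared as a constant string

Fix: Remove the quotes around the column name (or use double quotes for an identifier)

Corrected query:
SELECT id, title, genre FROM movies WHERE genre = 'Comedy'

Result:
id | title    | genre 
---+----------+-------
4  | Superbad | Comedy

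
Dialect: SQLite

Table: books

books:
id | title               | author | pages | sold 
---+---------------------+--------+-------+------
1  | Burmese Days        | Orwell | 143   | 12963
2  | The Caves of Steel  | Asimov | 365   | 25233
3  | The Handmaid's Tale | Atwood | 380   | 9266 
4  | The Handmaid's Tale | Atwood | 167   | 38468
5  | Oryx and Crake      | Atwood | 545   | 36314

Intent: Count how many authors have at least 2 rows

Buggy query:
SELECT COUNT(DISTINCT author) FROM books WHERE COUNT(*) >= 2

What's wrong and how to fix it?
Bug: COUNT(*) cannot appear in WHERE; the per-group count doesn't exist yet

Fix: Use a subquery that GROUPs and filters with HAVING, then count its rows

Corrected query:
SELECT COUNT(*) FROM (SELECT author FROM books GROUP BY author HAVING COUNT(*) >= 2)

Result:
COUNT(*)
--------
1       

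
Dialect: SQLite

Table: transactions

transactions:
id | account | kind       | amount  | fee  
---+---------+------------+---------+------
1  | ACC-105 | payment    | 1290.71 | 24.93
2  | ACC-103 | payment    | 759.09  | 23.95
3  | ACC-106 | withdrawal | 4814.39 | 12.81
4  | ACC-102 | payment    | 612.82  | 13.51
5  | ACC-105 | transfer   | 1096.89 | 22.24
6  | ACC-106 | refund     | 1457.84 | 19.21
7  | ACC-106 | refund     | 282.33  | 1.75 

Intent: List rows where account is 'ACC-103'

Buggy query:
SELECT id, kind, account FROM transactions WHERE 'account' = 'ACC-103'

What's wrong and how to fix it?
Bug: 'account' in single quotes is a string literal, not the column; the comparison is literal-vs-literal and never true

Fix: Remove the quotes around the column name (or use double quotes for an identifier)

Corrected query:
SELECT id, kind, account FROM transactions WHERE account = 'ACC-103'

Result:
id | kind    | account
---+---------+--------
2  | payment | ACC-103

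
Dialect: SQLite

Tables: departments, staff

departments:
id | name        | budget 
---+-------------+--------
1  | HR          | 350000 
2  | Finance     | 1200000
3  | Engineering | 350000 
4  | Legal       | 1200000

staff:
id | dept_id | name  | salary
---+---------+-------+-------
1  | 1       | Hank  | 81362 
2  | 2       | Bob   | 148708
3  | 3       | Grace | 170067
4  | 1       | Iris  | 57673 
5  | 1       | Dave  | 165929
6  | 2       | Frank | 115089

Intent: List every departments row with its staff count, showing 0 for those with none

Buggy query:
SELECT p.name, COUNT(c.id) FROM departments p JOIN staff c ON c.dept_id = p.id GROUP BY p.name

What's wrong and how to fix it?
Bug: An inner join excludes parents with zero children

Fix: Use LEFT JOIN so parents without children still appear (COUNT(c.id) gives 0)

Corrected query:
SELECT p.name, COUNT(c.id) FROM departments p LEFT JOIN staff c ON c.dept_id = p.id GROUP BY p.name

Result:
name        | COUNT(c.id)
------------+------------
Engineering | 1          
Finance     | 2          
HR          | 3          
Legal       | 0          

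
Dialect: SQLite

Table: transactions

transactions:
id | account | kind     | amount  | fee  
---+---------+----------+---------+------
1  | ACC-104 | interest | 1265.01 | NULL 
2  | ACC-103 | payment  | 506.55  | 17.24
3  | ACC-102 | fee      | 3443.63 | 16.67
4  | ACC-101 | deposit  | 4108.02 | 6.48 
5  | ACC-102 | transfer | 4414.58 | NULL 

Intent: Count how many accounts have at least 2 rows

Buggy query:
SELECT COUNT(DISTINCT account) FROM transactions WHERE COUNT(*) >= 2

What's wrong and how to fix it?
Bug: WHERE filters individual rows, not groups, so a group-level COUNT is invalid there

Fix: Group first with HAVING COUNT(*) >= 2, then COUNT the resulting groups

Corrected query:
SELECT COUNT(*) FROM (SELECT account FROM transactions GROUP BY account HAVING COUNT(*) >= 2)

Result:
COUNT(*)
--------
1       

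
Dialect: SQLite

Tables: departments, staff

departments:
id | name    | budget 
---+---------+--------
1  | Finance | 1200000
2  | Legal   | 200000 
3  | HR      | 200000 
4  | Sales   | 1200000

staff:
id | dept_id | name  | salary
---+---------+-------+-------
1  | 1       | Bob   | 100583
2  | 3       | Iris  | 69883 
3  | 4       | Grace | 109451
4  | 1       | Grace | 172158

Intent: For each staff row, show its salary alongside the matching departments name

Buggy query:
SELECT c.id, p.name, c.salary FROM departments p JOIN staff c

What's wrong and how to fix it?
Bug: JOIN with no ON clause produces a cartesian product; every staff row pairs with every departments row

Fix: Add ON c.dept_id = p.id to the JOIN

Corrected query:
SELECT c.id, p.name, c.salary FROM departments p JOIN staff c ON c.dept_id = p.id

Result:
id | name    | salary
---+---------+-------
1  | Finance | 100583
2  | HR      | 69883 
3  | Sales   | 109451
4  | Finance | 172158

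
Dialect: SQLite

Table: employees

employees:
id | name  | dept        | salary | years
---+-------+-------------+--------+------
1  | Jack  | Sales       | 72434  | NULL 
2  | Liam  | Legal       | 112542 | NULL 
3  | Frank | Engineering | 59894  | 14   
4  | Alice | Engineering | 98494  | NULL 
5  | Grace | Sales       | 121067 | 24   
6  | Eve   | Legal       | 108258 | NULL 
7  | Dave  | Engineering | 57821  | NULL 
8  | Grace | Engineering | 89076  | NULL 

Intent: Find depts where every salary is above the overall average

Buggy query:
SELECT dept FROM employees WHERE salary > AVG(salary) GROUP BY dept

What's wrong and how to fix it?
Bug: WHERE evaluates per row before aggregation, so AVG() is unavailable

Fix: Compute the overall average in a scalar subquery and compare each group's MIN against it in HAVING

Corrected query:
SELECT dept FROM employees GROUP BY dept HAVING MIN(salary) > (SELECT AVG(salary) FROM employees)

Result:
dept 
-----
Legal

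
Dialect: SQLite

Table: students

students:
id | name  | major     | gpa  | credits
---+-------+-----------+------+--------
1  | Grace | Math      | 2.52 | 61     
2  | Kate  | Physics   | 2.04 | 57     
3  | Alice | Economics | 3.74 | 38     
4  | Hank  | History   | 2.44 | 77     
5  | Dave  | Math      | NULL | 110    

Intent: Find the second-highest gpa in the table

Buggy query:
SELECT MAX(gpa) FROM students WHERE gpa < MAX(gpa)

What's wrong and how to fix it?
Bug: MAX(gpa) on the right of the comparison is an aggregate-in-WHERE error

Fix: Put the inner MAX in a scalar subquery

Corrected query:
SELECT MAX(gpa) FROM students WHERE gpa < (SELECT MAX(gpa) FROM students)

Result:
MAX(gpa)
--------
2.52    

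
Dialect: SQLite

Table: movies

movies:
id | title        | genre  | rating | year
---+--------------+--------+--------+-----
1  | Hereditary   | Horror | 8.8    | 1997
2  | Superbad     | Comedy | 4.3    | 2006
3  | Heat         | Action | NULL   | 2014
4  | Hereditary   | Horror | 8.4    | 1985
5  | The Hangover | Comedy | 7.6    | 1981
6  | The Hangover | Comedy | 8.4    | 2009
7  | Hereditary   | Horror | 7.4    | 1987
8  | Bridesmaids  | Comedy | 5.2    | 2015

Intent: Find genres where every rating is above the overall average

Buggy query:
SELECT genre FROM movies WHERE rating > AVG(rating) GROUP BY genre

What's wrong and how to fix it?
Bug: WHERE evaluates per row before aggregation, so AVG() is unavailable

Fix: Compute the overall average in a scalar subquery and compare each group's MIN against it in HAVING

Corrected query:
SELECT genre FROM movies GROUP BY genre HAVING MIN(rating) > (SELECT AVG(rating) FROM movies)

Result:
genre 
------
Horror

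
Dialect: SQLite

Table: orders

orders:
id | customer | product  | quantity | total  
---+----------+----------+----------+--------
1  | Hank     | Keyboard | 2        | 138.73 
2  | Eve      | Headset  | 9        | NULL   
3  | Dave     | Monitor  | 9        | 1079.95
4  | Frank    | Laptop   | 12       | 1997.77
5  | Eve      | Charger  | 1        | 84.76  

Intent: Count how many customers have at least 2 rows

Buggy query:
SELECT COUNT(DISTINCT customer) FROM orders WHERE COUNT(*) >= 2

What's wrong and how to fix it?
Bug: WHERE filters individual rows, not groups, so a group-level COUNT is invalid there

Fix: Use a subquery that GROUPs and filters with HAVING, then count its rows

Corrected query:
SELECT COUNT(*) FROM (SELECT customer FROM orders GROUP BY customer HAVING COUNT(*) >= 2)

Result:
COUNT(*)
--------
1       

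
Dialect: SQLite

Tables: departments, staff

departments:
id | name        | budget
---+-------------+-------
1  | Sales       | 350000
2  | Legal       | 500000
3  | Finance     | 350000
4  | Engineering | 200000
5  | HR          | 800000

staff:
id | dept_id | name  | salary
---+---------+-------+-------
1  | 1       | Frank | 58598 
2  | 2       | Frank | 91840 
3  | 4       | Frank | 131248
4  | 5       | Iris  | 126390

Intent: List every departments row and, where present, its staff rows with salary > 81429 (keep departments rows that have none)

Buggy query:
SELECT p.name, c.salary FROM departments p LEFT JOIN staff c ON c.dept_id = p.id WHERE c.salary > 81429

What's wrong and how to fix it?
Bug: A WHERE condition on the right-hand table after LEFT JOIN drops unmatched parents

Fix: Move the right-table condition into the ON clause so unmatched parents are kept

Corrected query:
SELECT p.name, c.salary FROM departments p LEFT JOIN staff c ON c.dept_id = p.id AND c.salary > 81429

Result:
name        | salary
------------+-------
Sales       | NULL  
Legal       | 91840 
Finance     | NULL  
Engineering | 131248
HR          | 126390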